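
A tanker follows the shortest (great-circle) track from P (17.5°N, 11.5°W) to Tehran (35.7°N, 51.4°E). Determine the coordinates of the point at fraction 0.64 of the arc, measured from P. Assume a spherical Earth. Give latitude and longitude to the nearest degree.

Write both endpoints as unit vectors p₁, p₂ with components (cos φ cos λ, cos φ sin λ, sin φ).
The central angle between the endpoints is δ = arccos(p₁·p₂) ≈ 1.014 rad (58.1°).
Interpolate at f = 0.64 with slerp weights a = sin((1−f)δ)/sin δ ≈ 0.421, b = sin(fδ)/sin δ ≈ 0.712.
p = a·p₁ + b·p₂ ≈ (0.754, 0.372, 0.542); φ = arcsin(p_z) ≈ 32.81°, λ = atan2(p_y, p_x) ≈ 26.26°.

≈ (33°N, 26°E)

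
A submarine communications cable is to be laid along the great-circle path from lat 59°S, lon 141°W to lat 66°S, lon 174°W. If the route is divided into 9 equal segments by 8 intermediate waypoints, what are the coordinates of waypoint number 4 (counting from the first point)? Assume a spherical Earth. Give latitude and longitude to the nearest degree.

≈ lat 63°S, lon 154°W

Convert each endpoint to a unit vector on the sphere (x = cos φ cos λ, y = cos φ sin λ, z = sin φ).
The central angle between the endpoints is δ = arccos(p₁·p₂) ≈ 0.288 rad (16.5°).
Interpolate at f = 4/9 with slerp weights a = sin((1−f)δ)/sin δ ≈ 0.561, b = sin(fδ)/sin δ ≈ 0.449.
p = a·p₁ + b·p₂ ≈ (-0.406, -0.201, -0.891); φ = arcsin(p_z) ≈ -63.05°, λ = atan2(p_y, p_x) ≈ -153.69°.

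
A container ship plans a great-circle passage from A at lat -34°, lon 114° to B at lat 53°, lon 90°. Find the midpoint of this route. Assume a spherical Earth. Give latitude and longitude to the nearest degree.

≈ lat 10°, lon 104°

The haversine formula gives a central angle δ ≈ 1.562 rad (89.5°) between the endpoints.
Interpolate at f = 1/2 with slerp weights a = sin((1−f)δ)/sin δ ≈ 0.704, b = sin(fδ)/sin δ ≈ 0.704.
p = a·p₁ + b·p₂ ≈ (-0.237, 0.957, 0.169); φ = arcsin(p_z) ≈ 9.70°, λ = atan2(p_y, p_x) ≈ 103.93°.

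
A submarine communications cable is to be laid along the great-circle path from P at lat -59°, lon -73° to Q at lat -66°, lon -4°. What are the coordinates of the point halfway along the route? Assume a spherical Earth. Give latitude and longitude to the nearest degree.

Convert each endpoint to a unit vector on the sphere (x = cos φ cos λ, y = cos φ sin λ, z = sin φ).
The central angle between the endpoints is δ = arccos(p₁·p₂) ≈ 0.539 rad (30.9°).
Interpolate at f = 1/2 with slerp weights a = sin((1−f)δ)/sin δ ≈ 0.519, b = sin(fδ)/sin δ ≈ 0.519.
p = a·p₁ + b·p₂ ≈ (0.289, -0.270, -0.919); φ = arcsin(p_z) ≈ -66.71°, λ = atan2(p_y, p_x) ≈ -43.12°.

≈ lat -67°, lon -43°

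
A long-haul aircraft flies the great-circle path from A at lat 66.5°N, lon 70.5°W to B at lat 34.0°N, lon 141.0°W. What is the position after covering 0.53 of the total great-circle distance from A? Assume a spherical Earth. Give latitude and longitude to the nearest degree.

≈ lat 54°N, lon 121°W

From cos δ = sin φ₁ sin φ₂ + cos φ₁ cos φ₂ cos Δλ, the central angle is δ ≈ 0.898 rad (51.5°).
Interpolate at f = 0.53 with slerp weights a = sin((1−f)δ)/sin δ ≈ 0.524, b = sin(fδ)/sin δ ≈ 0.586.
p = a·p₁ + b·p₂ ≈ (-0.308, -0.503, 0.808); φ = arcsin(p_z) ≈ 53.90°, λ = atan2(p_y, p_x) ≈ -121.48°.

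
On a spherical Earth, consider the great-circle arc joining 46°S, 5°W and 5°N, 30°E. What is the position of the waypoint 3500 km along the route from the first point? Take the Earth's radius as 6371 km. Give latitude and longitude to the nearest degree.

≈ 20°S, 17°E

Write both endpoints as unit vectors p₁, p₂ with components (cos φ cos λ, cos φ sin λ, sin φ).
The central angle between the endpoints is δ = arccos(p₁·p₂) ≈ 1.042 rad (59.7°). The total great-circle distance is δ·R ≈ 1.042 × 6371 ≈ 6641 km, so the target fraction is f = 3500/6641 ≈ 0.527.
Interpolate at f ≈ 0.527 with slerp weights a = sin((1−f)δ)/sin δ ≈ 0.548, b = sin(fδ)/sin δ ≈ 0.605.
p = a·p₁ + b·p₂ ≈ (0.901, 0.268, -0.342); φ = arcsin(p_z) ≈ -19.97°, λ = atan2(p_y, p_x) ≈ 16.57°.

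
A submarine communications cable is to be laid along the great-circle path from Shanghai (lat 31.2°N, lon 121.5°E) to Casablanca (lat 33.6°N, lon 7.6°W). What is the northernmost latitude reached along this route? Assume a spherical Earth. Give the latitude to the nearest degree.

≈ 56°N

The great circle lies in the plane with unit normal n̂ = (p₁ × p₂)/|p₁ × p₂|.
Here n̂_z ≈ -0.560; the vertex latitude is φ_max = arccos|n̂_z| ≈ 55.9°.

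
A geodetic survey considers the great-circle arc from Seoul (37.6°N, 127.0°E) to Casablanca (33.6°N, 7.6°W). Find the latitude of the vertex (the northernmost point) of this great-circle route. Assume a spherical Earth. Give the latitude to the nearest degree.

≈ 62°N

The great circle lies in the plane with unit normal n̂ = (p₁ × p₂)/|p₁ × p₂|.
Here n̂_z ≈ -0.474; the vertex latitude is φ_max = arccos|n̂_z| ≈ 61.7°.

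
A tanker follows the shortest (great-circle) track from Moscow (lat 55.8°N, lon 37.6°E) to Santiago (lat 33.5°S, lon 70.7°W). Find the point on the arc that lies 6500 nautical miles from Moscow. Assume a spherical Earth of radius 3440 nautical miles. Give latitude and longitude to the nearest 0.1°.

The haversine formula gives a central angle δ ≈ 2.219 rad (127.1°) between the endpoints. The total great-circle distance is δ·R ≈ 2.219 × 3440 ≈ 7633 nmi, so the target fraction is f = 6500/7633 ≈ 0.852.
Interpolate at f ≈ 0.852 with slerp weights a = sin((1−f)δ)/sin δ ≈ 0.406, b = sin(fδ)/sin δ ≈ 1.191.
p = a·p₁ + b·p₂ ≈ (0.509, -0.798, -0.322); φ = arcsin(p_z) ≈ -18.78°, λ = atan2(p_y, p_x) ≈ -57.48°.

≈ lat 18.8°S, lon 57.5°W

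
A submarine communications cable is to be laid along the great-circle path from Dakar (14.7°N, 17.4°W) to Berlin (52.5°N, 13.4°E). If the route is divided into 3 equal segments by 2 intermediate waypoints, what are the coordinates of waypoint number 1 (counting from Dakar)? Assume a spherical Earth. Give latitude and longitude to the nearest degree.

≈ 28°N, 10°W

Convert each endpoint to a unit vector on the sphere (x = cos φ cos λ, y = cos φ sin λ, z = sin φ).
The central angle between the endpoints is δ = arccos(p₁·p₂) ≈ 0.785 rad (45.0°).
Interpolate at f = 1/3 with slerp weights a = sin((1−f)δ)/sin δ ≈ 0.707, b = sin(fδ)/sin δ ≈ 0.366.
p = a·p₁ + b·p₂ ≈ (0.869, -0.153, 0.470); φ = arcsin(p_z) ≈ 28.02°, λ = atan2(p_y, p_x) ≈ -9.97°.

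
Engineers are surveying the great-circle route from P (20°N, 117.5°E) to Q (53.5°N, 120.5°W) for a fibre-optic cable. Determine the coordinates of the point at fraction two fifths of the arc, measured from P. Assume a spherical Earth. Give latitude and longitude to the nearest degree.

Write both endpoints as unit vectors p₁, p₂ with components (cos φ cos λ, cos φ sin λ, sin φ).
The central angle between the endpoints is δ = arccos(p₁·p₂) ≈ 1.592 rad (91.2°).
Interpolate at f = 2/5 with slerp weights a = sin((1−f)δ)/sin δ ≈ 0.817, b = sin(fδ)/sin δ ≈ 0.595.
p = a·p₁ + b·p₂ ≈ (-0.534, 0.376, 0.757); φ = arcsin(p_z) ≈ 49.24°, λ = atan2(p_y, p_x) ≈ 144.86°.

≈ (49°N, 145°E)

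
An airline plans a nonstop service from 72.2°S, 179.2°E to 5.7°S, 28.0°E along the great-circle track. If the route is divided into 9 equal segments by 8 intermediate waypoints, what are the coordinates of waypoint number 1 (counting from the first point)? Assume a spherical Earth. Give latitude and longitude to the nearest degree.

≈ 80°S, 145°E

From cos δ = sin φ₁ sin φ₂ + cos φ₁ cos φ₂ cos Δλ, the central angle is δ ≈ 1.744 rad (99.9°).
Interpolate at f = 1/9 with slerp weights a = sin((1−f)δ)/sin δ ≈ 1.015, b = sin(fδ)/sin δ ≈ 0.195.
p = a·p₁ + b·p₂ ≈ (-0.139, 0.096, -0.986); φ = arcsin(p_z) ≈ -80.31°, λ = atan2(p_y, p_x) ≈ 145.38°.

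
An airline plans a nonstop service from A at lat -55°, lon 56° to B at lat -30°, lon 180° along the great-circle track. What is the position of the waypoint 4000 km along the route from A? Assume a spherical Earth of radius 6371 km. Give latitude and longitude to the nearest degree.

≈ lat -64°, lon 129°

Convert each endpoint to a unit vector on the sphere (x = cos φ cos λ, y = cos φ sin λ, z = sin φ).
The central angle between the endpoints is δ = arccos(p₁·p₂) ≈ 1.439 rad (82.4°). The total great-circle distance is δ·R ≈ 1.439 × 6371 ≈ 9165 km, so the target fraction is f = 4000/9165 ≈ 0.436.
Interpolate at f ≈ 0.436 with slerp weights a = sin((1−f)δ)/sin δ ≈ 0.731, b = sin(fδ)/sin δ ≈ 0.593.
p = a·p₁ + b·p₂ ≈ (-0.279, 0.348, -0.895); φ = arcsin(p_z) ≈ -63.54°, λ = atan2(p_y, p_x) ≈ 128.71°.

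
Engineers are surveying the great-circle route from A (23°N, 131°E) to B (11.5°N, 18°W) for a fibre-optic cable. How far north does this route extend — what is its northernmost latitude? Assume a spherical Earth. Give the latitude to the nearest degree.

≈ 50°N

The great circle lies in the plane with unit normal n̂ = (p₁ × p₂)/|p₁ × p₂|.
Here n̂_z ≈ -0.646; the vertex latitude is φ_max = arccos|n̂_z| ≈ 49.7°.
Check via Clairaut: cos φ_max = |cos φ₁| · sin C = cos(23.0°)·sin(44.6°) ≈ 0.646, again giving ≈ 49.7°.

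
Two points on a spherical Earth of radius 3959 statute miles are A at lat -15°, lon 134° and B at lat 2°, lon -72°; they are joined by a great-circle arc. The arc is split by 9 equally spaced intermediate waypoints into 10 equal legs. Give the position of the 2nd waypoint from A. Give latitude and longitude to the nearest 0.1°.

≈ lat -25.1°, lon 164.4°

Write both endpoints as unit vectors p₁, p₂ with components (cos φ cos λ, cos φ sin λ, sin φ).
The central angle between the endpoints is δ = arccos(p₁·p₂) ≈ 2.640 rad (151.2°).
Interpolate at f = 2/10 with slerp weights a = sin((1−f)δ)/sin δ ≈ 1.782, b = sin(fδ)/sin δ ≈ 1.047.
p = a·p₁ + b·p₂ ≈ (-0.872, 0.243, -0.425); φ = arcsin(p_z) ≈ -25.13°, λ = atan2(p_y, p_x) ≈ 164.44°.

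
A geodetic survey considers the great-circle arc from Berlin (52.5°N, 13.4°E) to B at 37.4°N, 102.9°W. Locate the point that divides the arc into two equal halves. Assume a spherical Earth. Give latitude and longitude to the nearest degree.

Write both endpoints as unit vectors p₁, p₂ with components (cos φ cos λ, cos φ sin λ, sin φ).
The central angle between the endpoints is δ = arccos(p₁·p₂) ≈ 1.300 rad (74.5°).
Interpolate at f = 1/2 with slerp weights a = sin((1−f)δ)/sin δ ≈ 0.628, b = sin(fδ)/sin δ ≈ 0.628.
p = a·p₁ + b·p₂ ≈ (0.261, -0.398, 0.880); φ = arcsin(p_z) ≈ 61.61°, λ = atan2(p_y, p_x) ≈ -56.77°.

≈ 62°N, 57°W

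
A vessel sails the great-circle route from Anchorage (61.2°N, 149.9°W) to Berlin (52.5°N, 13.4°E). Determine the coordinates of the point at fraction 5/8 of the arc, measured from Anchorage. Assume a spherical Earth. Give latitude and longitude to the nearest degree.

≈ 76°N, 2°W

Convert each endpoint to a unit vector on the sphere (x = cos φ cos λ, y = cos φ sin λ, z = sin φ).
The central angle between the endpoints is δ = arccos(p₁·p₂) ≈ 1.144 rad (65.5°).
Interpolate at f = 5/8 with slerp weights a = sin((1−f)δ)/sin δ ≈ 0.457, b = sin(fδ)/sin δ ≈ 0.720.
p = a·p₁ + b·p₂ ≈ (0.236, -0.009, 0.972); φ = arcsin(p_z) ≈ 76.34°, λ = atan2(p_y, p_x) ≈ -2.13°.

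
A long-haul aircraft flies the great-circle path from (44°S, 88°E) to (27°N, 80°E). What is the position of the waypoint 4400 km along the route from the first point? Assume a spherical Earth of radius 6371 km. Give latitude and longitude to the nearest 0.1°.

≈ (4.7°S, 83.2°E)

Write both endpoints as unit vectors p₁, p₂ with components (cos φ cos λ, cos φ sin λ, sin φ).
The central angle between the endpoints is δ = arccos(p₁·p₂) ≈ 1.246 rad (71.4°). The total great-circle distance is δ·R ≈ 1.246 × 6371 ≈ 7937 km, so the target fraction is f = 4400/7937 ≈ 0.554.
Interpolate at f ≈ 0.554 with slerp weights a = sin((1−f)δ)/sin δ ≈ 0.556, b = sin(fδ)/sin δ ≈ 0.672.
p = a·p₁ + b·p₂ ≈ (0.118, 0.990, -0.081); φ = arcsin(p_z) ≈ -4.66°, λ = atan2(p_y, p_x) ≈ 83.20°.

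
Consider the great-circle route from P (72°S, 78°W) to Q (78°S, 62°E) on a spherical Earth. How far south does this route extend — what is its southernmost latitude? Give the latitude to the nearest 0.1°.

≈ 85.0°S

The great circle lies in the plane with unit normal n̂ = (p₁ × p₂)/|p₁ × p₂|.
Here n̂_z ≈ +0.087; the vertex latitude is φ_max = arccos|n̂_z| ≈ 85.0°.
Check via Clairaut: cos φ_max = |cos φ₁| · sin C = cos(72.0°)·sin(163.6°) ≈ 0.087, again giving ≈ 85.0°.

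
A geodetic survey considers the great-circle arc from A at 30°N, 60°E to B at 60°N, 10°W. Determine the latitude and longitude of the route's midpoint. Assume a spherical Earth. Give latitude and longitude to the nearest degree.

The haversine formula gives a central angle δ ≈ 0.951 rad (54.5°) between the endpoints.
Interpolate at f = 1/2 with slerp weights a = sin((1−f)δ)/sin δ ≈ 0.562, b = sin(fδ)/sin δ ≈ 0.562.
p = a·p₁ + b·p₂ ≈ (0.520, 0.373, 0.768); φ = arcsin(p_z) ≈ 50.19°, λ = atan2(p_y, p_x) ≈ 35.63°.

≈ 50°N, 36°E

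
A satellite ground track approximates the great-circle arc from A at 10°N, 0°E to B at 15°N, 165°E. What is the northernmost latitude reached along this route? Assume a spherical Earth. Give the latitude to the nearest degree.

≈ 60°N

The great circle lies in the plane with unit normal n̂ = (p₁ × p₂)/|p₁ × p₂|.
Here n̂_z ≈ +0.506; the vertex latitude is φ_max = arccos|n̂_z| ≈ 59.6°.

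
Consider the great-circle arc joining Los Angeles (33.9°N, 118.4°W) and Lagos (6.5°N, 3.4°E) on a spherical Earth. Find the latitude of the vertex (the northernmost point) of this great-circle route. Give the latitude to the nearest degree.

≈ 41°N

The great circle lies in the plane with unit normal n̂ = (p₁ × p₂)/|p₁ × p₂|.
Here n̂_z ≈ +0.755; the vertex latitude is φ_max = arccos|n̂_z| ≈ 41.0°.
Check via Clairaut: cos φ_max = |cos φ₁| · sin C = cos(33.9°)·sin(65.4°) ≈ 0.755, again giving ≈ 41.0°.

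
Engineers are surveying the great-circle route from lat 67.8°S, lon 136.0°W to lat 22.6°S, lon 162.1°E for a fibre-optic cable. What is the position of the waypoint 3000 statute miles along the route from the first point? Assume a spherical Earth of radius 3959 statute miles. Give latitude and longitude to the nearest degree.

≈ lat 36°S, lon 169°E

Convert each endpoint to a unit vector on the sphere (x = cos φ cos λ, y = cos φ sin λ, z = sin φ).
The central angle between the endpoints is δ = arccos(p₁·p₂) ≈ 1.024 rad (58.7°). The total great-circle distance is δ·R ≈ 1.024 × 3959 ≈ 4053 mi, so the target fraction is f = 3000/4053 ≈ 0.740.
Interpolate at f ≈ 0.740 with slerp weights a = sin((1−f)δ)/sin δ ≈ 0.308, b = sin(fδ)/sin δ ≈ 0.805.
p = a·p₁ + b·p₂ ≈ (-0.791, 0.148, -0.594); φ = arcsin(p_z) ≈ -36.46°, λ = atan2(p_y, p_x) ≈ 169.43°.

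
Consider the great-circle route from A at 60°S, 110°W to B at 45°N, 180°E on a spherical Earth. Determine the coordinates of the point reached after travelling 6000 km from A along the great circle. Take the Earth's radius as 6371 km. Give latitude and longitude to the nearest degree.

≈ 14°S, 150°W

The haversine formula gives a central angle δ ≈ 2.085 rad (119.4°) between the endpoints. The total great-circle distance is δ·R ≈ 2.085 × 6371 ≈ 13281 km, so the target fraction is f = 6000/13281 ≈ 0.452.
Interpolate at f ≈ 0.452 with slerp weights a = sin((1−f)δ)/sin δ ≈ 1.045, b = sin(fδ)/sin δ ≈ 0.928.
p = a·p₁ + b·p₂ ≈ (-0.835, -0.491, -0.248); φ = arcsin(p_z) ≈ -14.37°, λ = atan2(p_y, p_x) ≈ -149.56°.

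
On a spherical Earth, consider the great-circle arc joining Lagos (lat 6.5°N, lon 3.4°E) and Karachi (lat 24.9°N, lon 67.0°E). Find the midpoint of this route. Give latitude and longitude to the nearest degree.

≈ lat 18°N, lon 34°E

From cos δ = sin φ₁ sin φ₂ + cos φ₁ cos φ₂ cos Δλ, the central angle is δ ≈ 1.106 rad (63.4°).
Interpolate at f = 1/2 with slerp weights a = sin((1−f)δ)/sin δ ≈ 0.588, b = sin(fδ)/sin δ ≈ 0.588.
p = a·p₁ + b·p₂ ≈ (0.791, 0.525, 0.314); φ = arcsin(p_z) ≈ 18.29°, λ = atan2(p_y, p_x) ≈ 33.58°.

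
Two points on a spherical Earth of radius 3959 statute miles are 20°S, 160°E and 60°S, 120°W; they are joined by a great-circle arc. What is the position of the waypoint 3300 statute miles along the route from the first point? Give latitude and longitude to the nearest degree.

Convert each endpoint to a unit vector on the sphere (x = cos φ cos λ, y = cos φ sin λ, z = sin φ).
The central angle between the endpoints is δ = arccos(p₁·p₂) ≈ 1.183 rad (67.8°). The total great-circle distance is δ·R ≈ 1.183 × 3959 ≈ 4685 mi, so the target fraction is f = 3300/4685 ≈ 0.704.
Interpolate at f ≈ 0.704 with slerp weights a = sin((1−f)δ)/sin δ ≈ 0.370, b = sin(fδ)/sin δ ≈ 0.800.
p = a·p₁ + b·p₂ ≈ (-0.527, -0.227, -0.819); φ = arcsin(p_z) ≈ -54.99°, λ = atan2(p_y, p_x) ≈ -156.66°.

≈ 55°S, 157°W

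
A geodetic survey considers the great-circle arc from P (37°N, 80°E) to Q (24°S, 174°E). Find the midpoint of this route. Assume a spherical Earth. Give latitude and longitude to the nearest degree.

Convert each endpoint to a unit vector on the sphere (x = cos φ cos λ, y = cos φ sin λ, z = sin φ).
The central angle between the endpoints is δ = arccos(p₁·p₂) ≈ 1.871 rad (107.2°).
Interpolate at f = 1/2 with slerp weights a = sin((1−f)δ)/sin δ ≈ 0.843, b = sin(fδ)/sin δ ≈ 0.843.
p = a·p₁ + b·p₂ ≈ (-0.649, 0.743, 0.164); φ = arcsin(p_z) ≈ 9.46°, λ = atan2(p_y, p_x) ≈ 131.12°.

≈ (9°N, 131°E)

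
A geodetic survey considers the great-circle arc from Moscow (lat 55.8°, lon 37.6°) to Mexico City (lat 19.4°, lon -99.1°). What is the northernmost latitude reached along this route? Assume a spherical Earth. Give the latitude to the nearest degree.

The great circle lies in the plane with unit normal n̂ = (p₁ × p₂)/|p₁ × p₂|.
Here n̂_z ≈ -0.366; the vertex latitude is φ_max = arccos|n̂_z| ≈ 68.5°.
Check via Clairaut: cos φ_max = |cos φ₁| · sin C = cos(55.8°)·sin(40.6°) ≈ 0.366, again giving ≈ 68.5°.

≈ 69°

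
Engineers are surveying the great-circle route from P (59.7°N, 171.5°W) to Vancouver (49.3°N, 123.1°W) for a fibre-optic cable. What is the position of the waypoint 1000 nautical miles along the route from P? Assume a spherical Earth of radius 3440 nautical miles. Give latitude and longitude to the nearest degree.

≈ (56°N, 141°W)

Write both endpoints as unit vectors p₁, p₂ with components (cos φ cos λ, cos φ sin λ, sin φ).
The central angle between the endpoints is δ = arccos(p₁·p₂) ≈ 0.509 rad (29.2°). The total great-circle distance is δ·R ≈ 0.509 × 3440 ≈ 1753 nmi, so the target fraction is f = 1000/1753 ≈ 0.571.
Interpolate at f ≈ 0.571 with slerp weights a = sin((1−f)δ)/sin δ ≈ 0.445, b = sin(fδ)/sin δ ≈ 0.588.
p = a·p₁ + b·p₂ ≈ (-0.431, -0.354, 0.830); φ = arcsin(p_z) ≈ 56.07°, λ = atan2(p_y, p_x) ≈ -140.61°.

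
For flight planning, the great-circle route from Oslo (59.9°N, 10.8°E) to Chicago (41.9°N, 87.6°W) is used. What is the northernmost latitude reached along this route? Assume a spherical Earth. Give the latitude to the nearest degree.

The great circle lies in the plane with unit normal n̂ = (p₁ × p₂)/|p₁ × p₂|.
Here n̂_z ≈ -0.433; the vertex latitude is φ_max = arccos|n̂_z| ≈ 64.3°.
Check via Clairaut: cos φ_max = |cos φ₁| · sin C = cos(59.9°)·sin(59.8°) ≈ 0.433, again giving ≈ 64.3°.

≈ 64°N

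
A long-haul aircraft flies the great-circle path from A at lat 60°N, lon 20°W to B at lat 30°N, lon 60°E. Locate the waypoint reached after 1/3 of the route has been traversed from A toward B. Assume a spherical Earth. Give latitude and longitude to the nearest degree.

≈ lat 57°N, lon 18°E

Convert each endpoint to a unit vector on the sphere (x = cos φ cos λ, y = cos φ sin λ, z = sin φ).
The central angle between the endpoints is δ = arccos(p₁·p₂) ≈ 1.038 rad (59.5°).
Interpolate at f = 1/3 with slerp weights a = sin((1−f)δ)/sin δ ≈ 0.741, b = sin(fδ)/sin δ ≈ 0.394.
p = a·p₁ + b·p₂ ≈ (0.518, 0.169, 0.838); φ = arcsin(p_z) ≈ 56.96°, λ = atan2(p_y, p_x) ≈ 18.01°.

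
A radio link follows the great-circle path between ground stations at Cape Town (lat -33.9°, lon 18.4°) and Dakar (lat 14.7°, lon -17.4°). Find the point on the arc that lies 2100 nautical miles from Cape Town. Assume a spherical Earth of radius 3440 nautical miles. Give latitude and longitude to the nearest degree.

Convert each endpoint to a unit vector on the sphere (x = cos φ cos λ, y = cos φ sin λ, z = sin φ).
The central angle between the endpoints is δ = arccos(p₁·p₂) ≈ 1.036 rad (59.4°). The total great-circle distance is δ·R ≈ 1.036 × 3440 ≈ 3564 nmi, so the target fraction is f = 2100/3564 ≈ 0.589.
Interpolate at f ≈ 0.589 with slerp weights a = sin((1−f)δ)/sin δ ≈ 0.480, b = sin(fδ)/sin δ ≈ 0.666.
p = a·p₁ + b·p₂ ≈ (0.993, -0.067, -0.099); φ = arcsin(p_z) ≈ -5.66°, λ = atan2(p_y, p_x) ≈ -3.86°.

≈ lat -6°, lon -4°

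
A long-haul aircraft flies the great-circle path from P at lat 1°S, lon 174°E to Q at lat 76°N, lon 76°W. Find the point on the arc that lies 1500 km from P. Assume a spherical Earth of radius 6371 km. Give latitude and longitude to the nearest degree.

≈ lat 12°N, lon 177°E

From cos δ = sin φ₁ sin φ₂ + cos φ₁ cos φ₂ cos Δλ, the central angle is δ ≈ 1.671 rad (95.7°). The total great-circle distance is δ·R ≈ 1.671 × 6371 ≈ 10644 km, so the target fraction is f = 1500/10644 ≈ 0.141.
Interpolate at f ≈ 0.141 with slerp weights a = sin((1−f)δ)/sin δ ≈ 0.996, b = sin(fδ)/sin δ ≈ 0.234.
p = a·p₁ + b·p₂ ≈ (-0.976, 0.049, 0.210); φ = arcsin(p_z) ≈ 12.13°, λ = atan2(p_y, p_x) ≈ 177.12°.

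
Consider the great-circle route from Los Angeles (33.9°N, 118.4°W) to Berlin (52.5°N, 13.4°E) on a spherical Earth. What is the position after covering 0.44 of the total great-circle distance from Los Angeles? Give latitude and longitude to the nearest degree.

The haversine formula gives a central angle δ ≈ 1.465 rad (83.9°) between the endpoints.
Interpolate at f = 0.44 with slerp weights a = sin((1−f)δ)/sin δ ≈ 0.735, b = sin(fδ)/sin δ ≈ 0.604.
p = a·p₁ + b·p₂ ≈ (0.067, -0.452, 0.890); φ = arcsin(p_z) ≈ 62.82°, λ = atan2(p_y, p_x) ≈ -81.51°.

≈ 63°N, 82°W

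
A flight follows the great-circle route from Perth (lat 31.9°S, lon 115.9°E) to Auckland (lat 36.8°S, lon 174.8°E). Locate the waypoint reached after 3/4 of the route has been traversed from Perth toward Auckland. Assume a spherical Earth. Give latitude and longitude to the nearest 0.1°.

The haversine formula gives a central angle δ ≈ 0.840 rad (48.1°) between the endpoints.
Interpolate at f = 3/4 with slerp weights a = sin((1−f)δ)/sin δ ≈ 0.280, b = sin(fδ)/sin δ ≈ 0.791.
p = a·p₁ + b·p₂ ≈ (-0.735, 0.271, -0.622); φ = arcsin(p_z) ≈ -38.45°, λ = atan2(p_y, p_x) ≈ 159.74°.

≈ lat 38.5°S, lon 159.7°E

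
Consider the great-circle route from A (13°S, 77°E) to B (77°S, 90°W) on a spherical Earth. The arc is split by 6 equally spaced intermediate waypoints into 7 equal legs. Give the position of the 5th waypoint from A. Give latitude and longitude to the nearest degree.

≈ (77°S, 66°E)

Write both endpoints as unit vectors p₁, p₂ with components (cos φ cos λ, cos φ sin λ, sin φ).
The central angle between the endpoints is δ = arccos(p₁·p₂) ≈ 1.565 rad (89.7°).
Interpolate at f = 5/7 with slerp weights a = sin((1−f)δ)/sin δ ≈ 0.432, b = sin(fδ)/sin δ ≈ 0.899.
p = a·p₁ + b·p₂ ≈ (0.095, 0.208, -0.973); φ = arcsin(p_z) ≈ -76.77°, λ = atan2(p_y, p_x) ≈ 65.53°.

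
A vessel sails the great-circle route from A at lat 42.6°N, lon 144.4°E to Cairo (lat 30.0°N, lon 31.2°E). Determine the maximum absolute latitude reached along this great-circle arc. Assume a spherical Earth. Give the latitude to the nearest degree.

The great circle lies in the plane with unit normal n̂ = (p₁ × p₂)/|p₁ × p₂|.
Here n̂_z ≈ -0.588; the vertex latitude is φ_max = arccos|n̂_z| ≈ 54.0°.

≈ 54°N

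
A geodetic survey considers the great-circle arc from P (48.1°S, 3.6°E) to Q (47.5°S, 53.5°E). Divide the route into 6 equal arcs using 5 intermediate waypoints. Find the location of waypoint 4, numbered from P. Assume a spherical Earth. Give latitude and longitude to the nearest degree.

≈ (50°S, 37°E)

Convert each endpoint to a unit vector on the sphere (x = cos φ cos λ, y = cos φ sin λ, z = sin φ).
The central angle between the endpoints is δ = arccos(p₁·p₂) ≈ 0.575 rad (32.9°).
Interpolate at f = 4/6 with slerp weights a = sin((1−f)δ)/sin δ ≈ 0.350, b = sin(fδ)/sin δ ≈ 0.688.
p = a·p₁ + b·p₂ ≈ (0.510, 0.388, -0.768); φ = arcsin(p_z) ≈ -50.15°, λ = atan2(p_y, p_x) ≈ 37.29°.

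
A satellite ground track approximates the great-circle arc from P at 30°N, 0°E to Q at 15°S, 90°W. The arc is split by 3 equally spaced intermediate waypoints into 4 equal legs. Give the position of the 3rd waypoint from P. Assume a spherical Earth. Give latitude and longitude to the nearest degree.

Convert each endpoint to a unit vector on the sphere (x = cos φ cos λ, y = cos φ sin λ, z = sin φ).
The central angle between the endpoints is δ = arccos(p₁·p₂) ≈ 1.701 rad (97.4°).
Interpolate at f = 3/4 with slerp weights a = sin((1−f)δ)/sin δ ≈ 0.416, b = sin(fδ)/sin δ ≈ 0.965.
p = a·p₁ + b·p₂ ≈ (0.360, -0.932, -0.042); φ = arcsin(p_z) ≈ -2.39°, λ = atan2(p_y, p_x) ≈ -68.87°.

≈ 2°S, 69°W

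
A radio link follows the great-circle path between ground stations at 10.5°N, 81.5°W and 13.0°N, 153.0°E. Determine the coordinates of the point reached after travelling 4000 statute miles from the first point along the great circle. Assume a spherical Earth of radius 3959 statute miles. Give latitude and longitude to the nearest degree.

Convert each endpoint to a unit vector on the sphere (x = cos φ cos λ, y = cos φ sin λ, z = sin φ).
The central angle between the endpoints is δ = arccos(p₁·p₂) ≈ 2.112 rad (121.0°). The total great-circle distance is δ·R ≈ 2.112 × 3959 ≈ 8362 mi, so the target fraction is f = 4000/8362 ≈ 0.478.
Interpolate at f ≈ 0.478 with slerp weights a = sin((1−f)δ)/sin δ ≈ 1.041, b = sin(fδ)/sin δ ≈ 0.988.
p = a·p₁ + b·p₂ ≈ (-0.707, -0.575, 0.412); φ = arcsin(p_z) ≈ 24.33°, λ = atan2(p_y, p_x) ≈ -140.87°.

≈ 24°N, 141°W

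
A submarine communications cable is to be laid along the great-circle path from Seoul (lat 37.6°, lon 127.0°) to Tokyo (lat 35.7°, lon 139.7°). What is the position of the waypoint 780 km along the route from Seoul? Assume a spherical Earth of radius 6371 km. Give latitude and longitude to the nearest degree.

≈ lat 36°, lon 136°

The haversine formula gives a central angle δ ≈ 0.181 rad (10.4°) between the endpoints. The total great-circle distance is δ·R ≈ 0.181 × 6371 ≈ 1152 km, so the target fraction is f = 780/1152 ≈ 0.677.
Interpolate at f ≈ 0.677 with slerp weights a = sin((1−f)δ)/sin δ ≈ 0.324, b = sin(fδ)/sin δ ≈ 0.679.
p = a·p₁ + b·p₂ ≈ (-0.575, 0.562, 0.594); φ = arcsin(p_z) ≈ 36.46°, λ = atan2(p_y, p_x) ≈ 135.67°.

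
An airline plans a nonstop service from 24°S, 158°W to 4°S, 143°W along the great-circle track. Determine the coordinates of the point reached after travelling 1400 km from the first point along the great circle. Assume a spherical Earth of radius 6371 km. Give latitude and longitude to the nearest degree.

≈ 14°S, 150°W

Write both endpoints as unit vectors p₁, p₂ with components (cos φ cos λ, cos φ sin λ, sin φ).
The central angle between the endpoints is δ = arccos(p₁·p₂) ≈ 0.431 rad (24.7°). The total great-circle distance is δ·R ≈ 0.431 × 6371 ≈ 2745 km, so the target fraction is f = 1400/2745 ≈ 0.510.
Interpolate at f ≈ 0.510 with slerp weights a = sin((1−f)δ)/sin δ ≈ 0.502, b = sin(fδ)/sin δ ≈ 0.522.
p = a·p₁ + b·p₂ ≈ (-0.841, -0.485, -0.240); φ = arcsin(p_z) ≈ -13.91°, λ = atan2(p_y, p_x) ≈ -150.02°.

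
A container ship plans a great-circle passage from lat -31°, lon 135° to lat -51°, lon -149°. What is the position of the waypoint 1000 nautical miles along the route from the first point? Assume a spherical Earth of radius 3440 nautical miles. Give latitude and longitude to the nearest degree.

≈ lat -42°, lon 151°

The haversine formula gives a central angle δ ≈ 1.011 rad (57.9°) between the endpoints. The total great-circle distance is δ·R ≈ 1.011 × 3440 ≈ 3479 nmi, so the target fraction is f = 1000/3479 ≈ 0.287.
Interpolate at f ≈ 0.287 with slerp weights a = sin((1−f)δ)/sin δ ≈ 0.779, b = sin(fδ)/sin δ ≈ 0.338.
p = a·p₁ + b·p₂ ≈ (-0.654, 0.362, -0.664); φ = arcsin(p_z) ≈ -41.59°, λ = atan2(p_y, p_x) ≈ 151.03°.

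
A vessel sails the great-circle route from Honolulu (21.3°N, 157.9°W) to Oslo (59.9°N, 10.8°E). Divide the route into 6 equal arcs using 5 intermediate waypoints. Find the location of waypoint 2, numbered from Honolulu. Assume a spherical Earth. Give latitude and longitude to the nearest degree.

Convert each endpoint to a unit vector on the sphere (x = cos φ cos λ, y = cos φ sin λ, z = sin φ).
The central angle between the endpoints is δ = arccos(p₁·p₂) ≈ 1.715 rad (98.3°).
Interpolate at f = 2/6 with slerp weights a = sin((1−f)δ)/sin δ ≈ 0.920, b = sin(fδ)/sin δ ≈ 0.547.
p = a·p₁ + b·p₂ ≈ (-0.525, -0.271, 0.807); φ = arcsin(p_z) ≈ 53.82°, λ = atan2(p_y, p_x) ≈ -152.68°.

≈ 54°N, 153°W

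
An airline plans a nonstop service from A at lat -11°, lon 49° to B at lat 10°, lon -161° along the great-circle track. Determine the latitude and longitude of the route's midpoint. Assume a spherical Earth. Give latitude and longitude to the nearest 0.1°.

≈ lat -1.9°, lon 124.3°

Convert each endpoint to a unit vector on the sphere (x = cos φ cos λ, y = cos φ sin λ, z = sin φ).
The central angle between the endpoints is δ = arccos(p₁·p₂) ≈ 2.627 rad (150.5°).
Interpolate at f = 1/2 with slerp weights a = sin((1−f)δ)/sin δ ≈ 1.964, b = sin(fδ)/sin δ ≈ 1.964.
p = a·p₁ + b·p₂ ≈ (-0.564, 0.825, -0.034); φ = arcsin(p_z) ≈ -1.93°, λ = atan2(p_y, p_x) ≈ 124.35°.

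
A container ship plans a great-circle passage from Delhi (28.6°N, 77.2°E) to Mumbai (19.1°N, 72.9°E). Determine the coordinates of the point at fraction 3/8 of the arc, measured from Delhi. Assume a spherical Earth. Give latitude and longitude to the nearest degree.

≈ (25°N, 76°E)

Write both endpoints as unit vectors p₁, p₂ with components (cos φ cos λ, cos φ sin λ, sin φ).
The central angle between the endpoints is δ = arccos(p₁·p₂) ≈ 0.179 rad (10.3°).
Interpolate at f = 3/8 with slerp weights a = sin((1−f)δ)/sin δ ≈ 0.627, b = sin(fδ)/sin δ ≈ 0.377.
p = a·p₁ + b·p₂ ≈ (0.227, 0.877, 0.423); φ = arcsin(p_z) ≈ 25.05°, λ = atan2(p_y, p_x) ≈ 75.51°.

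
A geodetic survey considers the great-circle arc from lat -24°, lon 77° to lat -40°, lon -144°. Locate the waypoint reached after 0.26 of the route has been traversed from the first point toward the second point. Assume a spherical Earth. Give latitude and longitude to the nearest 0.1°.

The haversine formula gives a central angle δ ≈ 1.841 rad (105.5°) between the endpoints.
Interpolate at f = 0.26 with slerp weights a = sin((1−f)δ)/sin δ ≈ 1.015, b = sin(fδ)/sin δ ≈ 0.478.
p = a·p₁ + b·p₂ ≈ (-0.088, 0.688, -0.720); φ = arcsin(p_z) ≈ -46.06°, λ = atan2(p_y, p_x) ≈ 97.25°.

≈ lat -46.1°, lon 97.2°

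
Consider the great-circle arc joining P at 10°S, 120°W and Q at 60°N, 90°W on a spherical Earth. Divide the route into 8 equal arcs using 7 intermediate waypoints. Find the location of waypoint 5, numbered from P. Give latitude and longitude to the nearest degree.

Convert each endpoint to a unit vector on the sphere (x = cos φ cos λ, y = cos φ sin λ, z = sin φ).
The central angle between the endpoints is δ = arccos(p₁·p₂) ≈ 1.291 rad (74.0°).
Interpolate at f = 5/8 with slerp weights a = sin((1−f)δ)/sin δ ≈ 0.484, b = sin(fδ)/sin δ ≈ 0.751.
p = a·p₁ + b·p₂ ≈ (-0.238, -0.789, 0.567); φ = arcsin(p_z) ≈ 34.51°, λ = atan2(p_y, p_x) ≈ -106.82°.

≈ 35°N, 107°W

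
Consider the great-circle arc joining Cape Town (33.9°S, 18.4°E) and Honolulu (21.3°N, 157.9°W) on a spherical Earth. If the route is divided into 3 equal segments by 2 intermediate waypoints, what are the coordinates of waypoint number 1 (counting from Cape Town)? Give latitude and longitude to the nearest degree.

From cos δ = sin φ₁ sin φ₂ + cos φ₁ cos φ₂ cos Δλ, the central angle is δ ≈ 2.914 rad (167.0°).
Interpolate at f = 1/3 with slerp weights a = sin((1−f)δ)/sin δ ≈ 4.136, b = sin(fδ)/sin δ ≈ 3.666.
p = a·p₁ + b·p₂ ≈ (0.093, -0.201, -0.975); φ = arcsin(p_z) ≈ -77.19°, λ = atan2(p_y, p_x) ≈ -65.29°.

≈ (77°S, 65°W)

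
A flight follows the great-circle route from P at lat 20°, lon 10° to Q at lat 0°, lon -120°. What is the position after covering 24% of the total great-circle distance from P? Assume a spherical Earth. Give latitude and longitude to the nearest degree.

≈ lat 25°, lon -23°

Convert each endpoint to a unit vector on the sphere (x = cos φ cos λ, y = cos φ sin λ, z = sin φ).
The central angle between the endpoints is δ = arccos(p₁·p₂) ≈ 2.219 rad (127.2°).
Interpolate at f = 0.24 with slerp weights a = sin((1−f)δ)/sin δ ≈ 1.246, b = sin(fδ)/sin δ ≈ 0.637.
p = a·p₁ + b·p₂ ≈ (0.835, -0.348, 0.426); φ = arcsin(p_z) ≈ 25.23°, λ = atan2(p_y, p_x) ≈ -22.66°.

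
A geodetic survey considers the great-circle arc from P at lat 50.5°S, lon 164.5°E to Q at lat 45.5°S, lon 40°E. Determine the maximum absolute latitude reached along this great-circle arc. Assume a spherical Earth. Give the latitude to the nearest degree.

The great circle lies in the plane with unit normal n̂ = (p₁ × p₂)/|p₁ × p₂|.
Here n̂_z ≈ -0.385; the vertex latitude is φ_max = arccos|n̂_z| ≈ 67.4°.

≈ 67°S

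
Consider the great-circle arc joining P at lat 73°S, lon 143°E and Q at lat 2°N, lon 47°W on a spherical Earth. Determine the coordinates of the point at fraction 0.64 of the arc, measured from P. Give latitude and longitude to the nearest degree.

Convert each endpoint to a unit vector on the sphere (x = cos φ cos λ, y = cos φ sin λ, z = sin φ).
The central angle between the endpoints is δ = arccos(p₁·p₂) ≈ 1.898 rad (108.7°).
Interpolate at f = 0.64 with slerp weights a = sin((1−f)δ)/sin δ ≈ 0.667, b = sin(fδ)/sin δ ≈ 0.990.
p = a·p₁ + b·p₂ ≈ (0.519, -0.606, -0.603); φ = arcsin(p_z) ≈ -37.08°, λ = atan2(p_y, p_x) ≈ -49.43°.

≈ lat 37°S, lon 49°W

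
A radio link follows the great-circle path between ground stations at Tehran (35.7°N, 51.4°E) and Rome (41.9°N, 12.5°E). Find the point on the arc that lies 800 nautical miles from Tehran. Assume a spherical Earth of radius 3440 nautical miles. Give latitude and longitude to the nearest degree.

≈ 40°N, 35°E

Convert each endpoint to a unit vector on the sphere (x = cos φ cos λ, y = cos φ sin λ, z = sin φ).
The central angle between the endpoints is δ = arccos(p₁·p₂) ≈ 0.535 rad (30.7°). The total great-circle distance is δ·R ≈ 0.535 × 3440 ≈ 1841 nmi, so the target fraction is f = 800/1841 ≈ 0.434.
Interpolate at f ≈ 0.434 with slerp weights a = sin((1−f)δ)/sin δ ≈ 0.584, b = sin(fδ)/sin δ ≈ 0.452.
p = a·p₁ + b·p₂ ≈ (0.624, 0.444, 0.643); φ = arcsin(p_z) ≈ 40.00°, λ = atan2(p_y, p_x) ≈ 35.40°.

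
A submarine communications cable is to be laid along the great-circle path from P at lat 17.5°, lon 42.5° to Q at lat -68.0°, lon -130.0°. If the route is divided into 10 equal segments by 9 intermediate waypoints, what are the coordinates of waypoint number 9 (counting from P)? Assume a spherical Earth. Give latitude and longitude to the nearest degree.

Convert each endpoint to a unit vector on the sphere (x = cos φ cos λ, y = cos φ sin λ, z = sin φ).
The central angle between the endpoints is δ = arccos(p₁·p₂) ≈ 2.256 rad (129.3°).
Interpolate at f = 9/10 with slerp weights a = sin((1−f)δ)/sin δ ≈ 0.289, b = sin(fδ)/sin δ ≈ 1.158.
p = a·p₁ + b·p₂ ≈ (-0.076, -0.146, -0.986); φ = arcsin(p_z) ≈ -80.54°, λ = atan2(p_y, p_x) ≈ -117.36°.

≈ lat -81°, lon -117°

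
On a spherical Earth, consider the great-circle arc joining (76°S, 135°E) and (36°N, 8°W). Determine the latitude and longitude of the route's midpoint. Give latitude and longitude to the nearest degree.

≈ (31°S, 5°E)

Convert each endpoint to a unit vector on the sphere (x = cos φ cos λ, y = cos φ sin λ, z = sin φ).
The central angle between the endpoints is δ = arccos(p₁·p₂) ≈ 2.384 rad (136.6°).
Interpolate at f = 1/2 with slerp weights a = sin((1−f)δ)/sin δ ≈ 1.352, b = sin(fδ)/sin δ ≈ 1.352.
p = a·p₁ + b·p₂ ≈ (0.852, 0.079, -0.517); φ = arcsin(p_z) ≈ -31.15°, λ = atan2(p_y, p_x) ≈ 5.30°.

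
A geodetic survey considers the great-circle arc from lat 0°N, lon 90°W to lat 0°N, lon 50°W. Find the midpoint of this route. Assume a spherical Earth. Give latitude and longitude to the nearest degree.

≈ lat 0°N, lon 70°W

The haversine formula gives a central angle δ ≈ 0.698 rad (40.0°) between the endpoints.
Interpolate at f = 1/2 with slerp weights a = sin((1−f)δ)/sin δ ≈ 0.532, b = sin(fδ)/sin δ ≈ 0.532.
p = a·p₁ + b·p₂ ≈ (0.342, -0.940, 0.000); φ = arcsin(p_z) ≈ 0.00°, λ = atan2(p_y, p_x) ≈ -70.00°.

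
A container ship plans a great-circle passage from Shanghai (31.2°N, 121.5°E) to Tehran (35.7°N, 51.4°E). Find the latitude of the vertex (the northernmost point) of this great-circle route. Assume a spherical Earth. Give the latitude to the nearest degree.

The great circle lies in the plane with unit normal n̂ = (p₁ × p₂)/|p₁ × p₂|.
Here n̂_z ≈ -0.775; the vertex latitude is φ_max = arccos|n̂_z| ≈ 39.2°.
Check via Clairaut: cos φ_max = |cos φ₁| · sin C = cos(31.2°)·sin(65.0°) ≈ 0.775, again giving ≈ 39.2°.

≈ 39°N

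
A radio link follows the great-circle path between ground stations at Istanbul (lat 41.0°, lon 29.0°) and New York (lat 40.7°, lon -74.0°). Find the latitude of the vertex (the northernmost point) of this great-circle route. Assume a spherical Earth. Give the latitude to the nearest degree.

≈ 54°

The great circle lies in the plane with unit normal n̂ = (p₁ × p₂)/|p₁ × p₂|.
Here n̂_z ≈ -0.584; the vertex latitude is φ_max = arccos|n̂_z| ≈ 54.2°.
Check via Clairaut: cos φ_max = |cos φ₁| · sin C = cos(41.0°)·sin(50.7°) ≈ 0.584, again giving ≈ 54.2°.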